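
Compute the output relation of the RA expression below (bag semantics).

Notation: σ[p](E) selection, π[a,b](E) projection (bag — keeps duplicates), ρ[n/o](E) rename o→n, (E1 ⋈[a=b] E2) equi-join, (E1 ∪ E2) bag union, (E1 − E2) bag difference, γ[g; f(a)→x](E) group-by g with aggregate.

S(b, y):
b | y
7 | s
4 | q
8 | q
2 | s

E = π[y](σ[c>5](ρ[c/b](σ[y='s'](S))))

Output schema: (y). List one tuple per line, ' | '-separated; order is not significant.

Row counts bottom-up:
  S → 4
  σ[y='s'](S) → 2
  ρ[c/b](σ[y='s'](S)) → 2
  σ[c>5](ρ[c/b](σ[y='s'](S))) → 1
  π[y](σ[c>5](ρ[c/b](σ[y='s'](S)))) → 1

== RESULT ==
y
s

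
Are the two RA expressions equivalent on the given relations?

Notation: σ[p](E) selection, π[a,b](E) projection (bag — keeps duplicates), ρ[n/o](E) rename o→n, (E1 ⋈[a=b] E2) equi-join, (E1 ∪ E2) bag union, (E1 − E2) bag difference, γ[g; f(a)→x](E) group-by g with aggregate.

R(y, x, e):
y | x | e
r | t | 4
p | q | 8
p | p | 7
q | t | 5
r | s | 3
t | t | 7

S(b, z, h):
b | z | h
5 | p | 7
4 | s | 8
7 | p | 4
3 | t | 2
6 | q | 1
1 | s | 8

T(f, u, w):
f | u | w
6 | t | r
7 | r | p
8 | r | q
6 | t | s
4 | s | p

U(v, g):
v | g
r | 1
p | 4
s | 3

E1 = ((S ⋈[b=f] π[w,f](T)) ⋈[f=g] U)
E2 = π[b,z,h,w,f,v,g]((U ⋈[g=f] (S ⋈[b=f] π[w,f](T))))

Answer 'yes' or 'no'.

E1 row counts bottom-up:
  S → 6
  T → 5
  π[w,f](T) → 5
  (S ⋈[b=f] π[w,f](T)) → 4
  U → 3
  ((S ⋈[b=f] π[w,f](T)) ⋈[f=g] U) → 1
E2 row counts bottom-up:
  U → 3
  S → 6
  T → 5
  π[w,f](T) → 5
  (S ⋈[b=f] π[w,f](T)) → 4
  (U ⋈[g=f] (S ⋈[b=f] π[w,f](T))) → 1
  π[b,z,h,w,f,v,g]((U ⋈[g=f] (S ⋈[b=f] π[w,f](T)))) → 1

E1 and E2 produce the same multiset:
b | z | h | w | f | v | g
4 | s | 8 | p | 4 | p | 4

yes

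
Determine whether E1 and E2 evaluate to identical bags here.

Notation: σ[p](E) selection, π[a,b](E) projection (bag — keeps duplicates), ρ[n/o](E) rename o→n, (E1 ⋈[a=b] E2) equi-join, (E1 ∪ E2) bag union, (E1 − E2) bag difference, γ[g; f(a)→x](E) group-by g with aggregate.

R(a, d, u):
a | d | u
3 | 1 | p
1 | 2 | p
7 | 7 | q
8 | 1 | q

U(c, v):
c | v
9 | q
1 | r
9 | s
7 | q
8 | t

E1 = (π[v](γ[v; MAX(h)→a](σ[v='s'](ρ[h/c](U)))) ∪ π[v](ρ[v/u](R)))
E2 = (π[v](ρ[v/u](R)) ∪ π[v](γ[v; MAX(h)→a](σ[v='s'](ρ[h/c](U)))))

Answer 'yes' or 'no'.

E1 row counts bottom-up:
  U → 5
  ρ[h/c](U) → 5
  σ[v='s'](ρ[h/c](U)) → 1
  γ[v; MAX(h)→a](σ[v='s'](ρ[h/c](U))) → 1
  π[v](γ[v; MAX(h)→a](σ[v='s'](ρ[h/c](U)))) → 1
  R → 4
  ρ[v/u](R) → 4
  π[v](ρ[v/u](R)) → 4
  (π[v](γ[v; MAX(h)→a](σ[v='s'](ρ[h/c](U)))) ∪ π[v](ρ[v/u](R))) → 5
E2 row counts bottom-up:
  R → 4
  ρ[v/u](R) → 4
  π[v](ρ[v/u](R)) → 4
  U → 5
  ρ[h/c](U) → 5
  σ[v='s'](ρ[h/c](U)) → 1
  γ[v; MAX(h)→a](σ[v='s'](ρ[h/c](U))) → 1
  π[v](γ[v; MAX(h)→a](σ[v='s'](ρ[h/c](U)))) → 1
  (π[v](ρ[v/u](R)) ∪ π[v](γ[v; MAX(h)→a](σ[v='s'](ρ[h/c](U))))) → 5

E1 and E2 produce the same multiset:
v
p
p
q
q
s

yes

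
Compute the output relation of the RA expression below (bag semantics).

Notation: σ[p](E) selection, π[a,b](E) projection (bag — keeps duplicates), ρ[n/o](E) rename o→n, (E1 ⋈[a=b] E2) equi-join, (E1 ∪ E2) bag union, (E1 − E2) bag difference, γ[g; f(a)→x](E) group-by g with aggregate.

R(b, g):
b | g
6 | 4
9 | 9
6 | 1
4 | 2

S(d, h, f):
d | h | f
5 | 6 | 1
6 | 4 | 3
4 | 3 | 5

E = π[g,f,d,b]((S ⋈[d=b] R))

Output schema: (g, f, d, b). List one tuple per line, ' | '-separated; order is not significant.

Row counts bottom-up:
  S → 3
  R → 4
  (S ⋈[d=b] R) → 3
  π[g,f,d,b]((S ⋈[d=b] R)) → 3

== RESULT ==
g | f | d | b
1 | 3 | 6 | 6
2 | 5 | 4 | 4
4 | 3 | 6 | 6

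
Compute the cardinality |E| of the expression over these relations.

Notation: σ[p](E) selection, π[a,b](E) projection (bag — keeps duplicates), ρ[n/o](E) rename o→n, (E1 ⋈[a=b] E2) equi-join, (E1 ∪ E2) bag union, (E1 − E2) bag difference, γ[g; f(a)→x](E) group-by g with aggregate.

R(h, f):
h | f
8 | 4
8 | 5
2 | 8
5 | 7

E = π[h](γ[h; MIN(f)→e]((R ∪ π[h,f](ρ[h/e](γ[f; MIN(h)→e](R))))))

Subexpression sizes:
  R → 4
  R → 4
  γ[f; MIN(h)→e](R) → 4
  ρ[h/e](γ[f; MIN(h)→e](R)) → 4
  π[h,f](ρ[h/e](γ[f; MIN(h)→e](R))) → 4
  (R ∪ π[h,f](ρ[h/e](γ[f; MIN(h)→e](R)))) → 8
  γ[h; MIN(f)→e]((R ∪ π[h,f](ρ[h/e](γ[f; MIN(h)→e](R))))) → 3
  π[h](γ[h; MIN(f)→e]((R ∪ π[h,f](ρ[h/e](γ[f; MIN(h)→e](R)))))) → 3

|E| = 3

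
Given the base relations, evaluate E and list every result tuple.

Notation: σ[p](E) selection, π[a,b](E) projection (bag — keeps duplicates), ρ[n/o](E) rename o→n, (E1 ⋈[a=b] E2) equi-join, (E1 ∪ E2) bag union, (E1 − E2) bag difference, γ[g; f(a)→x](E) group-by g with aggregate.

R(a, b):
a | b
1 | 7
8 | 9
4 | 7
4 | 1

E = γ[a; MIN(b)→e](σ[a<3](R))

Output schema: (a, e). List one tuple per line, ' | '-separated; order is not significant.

Stepwise |·|:
  R → 4
  σ[a<3](R) → 1
  γ[a; MIN(b)→e](σ[a<3](R)) → 1

== RESULT ==
a | e
1 | 7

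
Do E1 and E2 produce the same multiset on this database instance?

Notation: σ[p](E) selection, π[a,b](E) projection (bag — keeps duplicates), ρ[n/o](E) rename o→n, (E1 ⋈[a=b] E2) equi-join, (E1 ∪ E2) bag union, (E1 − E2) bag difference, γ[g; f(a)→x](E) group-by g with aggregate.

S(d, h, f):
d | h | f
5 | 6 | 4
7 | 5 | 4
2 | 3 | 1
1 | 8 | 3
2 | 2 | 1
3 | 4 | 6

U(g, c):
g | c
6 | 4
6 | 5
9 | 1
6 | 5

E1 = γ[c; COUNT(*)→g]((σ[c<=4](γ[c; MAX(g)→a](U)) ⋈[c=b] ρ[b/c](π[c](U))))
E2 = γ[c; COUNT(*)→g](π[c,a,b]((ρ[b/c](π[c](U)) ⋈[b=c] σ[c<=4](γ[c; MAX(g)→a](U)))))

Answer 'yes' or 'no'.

E1 row counts bottom-up:
  U → 4
  γ[c; MAX(g)→a](U) → 3
  σ[c<=4](γ[c; MAX(g)→a](U)) → 2
  U → 4
  π[c](U) → 4
  ρ[b/c](π[c](U)) → 4
  (σ[c<=4](γ[c; MAX(g)→a](U)) ⋈[c=b] ρ[b/c](π[c](U))) → 2
  γ[c; COUNT(*)→g]((σ[c<=4](γ[c; MAX(g)→a](U)) ⋈[c=b] ρ[b/c](π[c](U)))) → 2
E2 row counts bottom-up:
  U → 4
  π[c](U) → 4
  ρ[b/c](π[c](U)) → 4
  U → 4
  γ[c; MAX(g)→a](U) → 3
  σ[c<=4](γ[c; MAX(g)→a](U)) → 2
  (ρ[b/c](π[c](U)) ⋈[b=c] σ[c<=4](γ[c; MAX(g)→a](U))) → 2
  π[c,a,b]((ρ[b/c](π[c](U)) ⋈[b=c] σ[c<=4](γ[c; MAX(g)→a](U)))) → 2
  γ[c; COUNT(*)→g](π[c,a,b]((ρ[b/c](π[c](U)) ⋈[b=c] σ[c<=4](γ[c; MAX(g)→a](U))))) → 2

E1 and E2 produce the same multiset:
c | g
1 | 1
4 | 1

yes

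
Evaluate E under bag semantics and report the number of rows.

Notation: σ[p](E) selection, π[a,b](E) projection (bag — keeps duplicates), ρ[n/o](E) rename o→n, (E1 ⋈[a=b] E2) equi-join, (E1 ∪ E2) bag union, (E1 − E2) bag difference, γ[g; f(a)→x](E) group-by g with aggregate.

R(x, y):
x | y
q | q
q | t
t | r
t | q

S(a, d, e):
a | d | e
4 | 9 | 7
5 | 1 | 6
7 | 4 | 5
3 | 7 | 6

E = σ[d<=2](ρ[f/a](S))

Per-node cardinality:
  S → 4
  ρ[f/a](S) → 4
  σ[d<=2](ρ[f/a](S)) → 1

|E| = 1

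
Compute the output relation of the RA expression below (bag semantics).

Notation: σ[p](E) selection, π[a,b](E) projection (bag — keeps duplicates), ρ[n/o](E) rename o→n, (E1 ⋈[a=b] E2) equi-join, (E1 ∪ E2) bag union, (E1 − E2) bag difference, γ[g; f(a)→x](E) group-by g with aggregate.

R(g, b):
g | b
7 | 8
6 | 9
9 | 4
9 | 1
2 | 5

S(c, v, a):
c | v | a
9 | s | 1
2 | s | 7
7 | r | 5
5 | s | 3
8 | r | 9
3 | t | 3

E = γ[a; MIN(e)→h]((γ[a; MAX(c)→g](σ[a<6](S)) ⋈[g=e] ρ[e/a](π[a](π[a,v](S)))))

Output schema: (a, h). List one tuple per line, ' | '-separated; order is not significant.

Per-node cardinality:
  S → 6
  σ[a<6](S) → 4
  γ[a; MAX(c)→g](σ[a<6](S)) → 3
  S → 6
  π[a,v](S) → 6
  π[a](π[a,v](S)) → 6
  ρ[e/a](π[a](π[a,v](S))) → 6
  (γ[a; MAX(c)→g](σ[a<6](S)) ⋈[g=e] ρ[e/a](π[a](π[a,v](S)))) → 3
  γ[a; MIN(e)→h]((γ[a; MAX(c)→g](σ[a<6](S)) ⋈[g=e] ρ[e/a](π[a](π[a,v](S))))) → 3

== RESULT ==
a | h
1 | 9
3 | 5
5 | 7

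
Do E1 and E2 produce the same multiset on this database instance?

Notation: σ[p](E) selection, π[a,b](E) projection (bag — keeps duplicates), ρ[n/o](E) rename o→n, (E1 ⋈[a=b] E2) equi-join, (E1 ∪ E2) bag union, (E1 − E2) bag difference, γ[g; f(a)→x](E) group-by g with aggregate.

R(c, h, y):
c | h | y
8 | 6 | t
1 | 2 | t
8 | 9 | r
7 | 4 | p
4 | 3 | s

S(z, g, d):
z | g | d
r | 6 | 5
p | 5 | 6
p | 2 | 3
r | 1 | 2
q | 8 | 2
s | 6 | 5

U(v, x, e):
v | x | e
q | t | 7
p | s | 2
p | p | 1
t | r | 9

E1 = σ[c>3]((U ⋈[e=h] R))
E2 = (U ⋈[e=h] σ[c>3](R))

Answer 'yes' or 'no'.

E1 row counts bottom-up:
  U → 4
  R → 5
  (U ⋈[e=h] R) → 2
  σ[c>3]((U ⋈[e=h] R)) → 1
E2 row counts bottom-up:
  U → 4
  R → 5
  σ[c>3](R) → 4
  (U ⋈[e=h] σ[c>3](R)) → 1

E1 and E2 produce the same multiset:
v | x | e | c | h | y
t | r | 9 | 8 | 9 | r

yes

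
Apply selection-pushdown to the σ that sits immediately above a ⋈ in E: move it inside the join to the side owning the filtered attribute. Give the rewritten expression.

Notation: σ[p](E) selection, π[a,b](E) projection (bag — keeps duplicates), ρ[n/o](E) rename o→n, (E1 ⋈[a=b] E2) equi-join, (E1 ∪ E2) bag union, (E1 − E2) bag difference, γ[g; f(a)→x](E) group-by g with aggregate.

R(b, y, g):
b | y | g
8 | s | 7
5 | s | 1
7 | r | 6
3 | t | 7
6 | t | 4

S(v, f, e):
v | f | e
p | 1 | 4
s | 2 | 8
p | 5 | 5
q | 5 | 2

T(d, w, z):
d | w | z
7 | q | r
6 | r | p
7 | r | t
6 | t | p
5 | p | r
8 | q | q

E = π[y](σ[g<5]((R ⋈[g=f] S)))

σ filters on g, owned by the left side.
E' = π[y]((σ[g<5](R) ⋈[g=f] S))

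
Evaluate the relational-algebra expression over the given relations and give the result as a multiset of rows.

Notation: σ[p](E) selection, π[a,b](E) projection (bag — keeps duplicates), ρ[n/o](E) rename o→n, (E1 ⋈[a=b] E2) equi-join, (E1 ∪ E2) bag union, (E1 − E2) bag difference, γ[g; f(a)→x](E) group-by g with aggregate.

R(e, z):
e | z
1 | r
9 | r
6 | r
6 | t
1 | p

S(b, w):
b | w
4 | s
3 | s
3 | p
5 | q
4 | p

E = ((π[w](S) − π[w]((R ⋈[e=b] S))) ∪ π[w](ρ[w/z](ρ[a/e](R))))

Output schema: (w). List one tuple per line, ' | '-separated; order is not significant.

Stepwise |·|:
  S → 5
  π[w](S) → 5
  R → 5
  S → 5
  (R ⋈[e=b] S) → 0
  π[w]((R ⋈[e=b] S)) → 0
  (π[w](S) − π[w]((R ⋈[e=b] S))) → 5
  R → 5
  ρ[a/e](R) → 5
  ρ[w/z](ρ[a/e](R)) → 5
  π[w](ρ[w/z](ρ[a/e](R))) → 5
  ((π[w](S) − π[w]((R ⋈[e=b] S))) ∪ π[w](ρ[w/z](ρ[a/e](R)))) → 10

== RESULT ==
w
p
p
p
q
r
r
r
s
s
t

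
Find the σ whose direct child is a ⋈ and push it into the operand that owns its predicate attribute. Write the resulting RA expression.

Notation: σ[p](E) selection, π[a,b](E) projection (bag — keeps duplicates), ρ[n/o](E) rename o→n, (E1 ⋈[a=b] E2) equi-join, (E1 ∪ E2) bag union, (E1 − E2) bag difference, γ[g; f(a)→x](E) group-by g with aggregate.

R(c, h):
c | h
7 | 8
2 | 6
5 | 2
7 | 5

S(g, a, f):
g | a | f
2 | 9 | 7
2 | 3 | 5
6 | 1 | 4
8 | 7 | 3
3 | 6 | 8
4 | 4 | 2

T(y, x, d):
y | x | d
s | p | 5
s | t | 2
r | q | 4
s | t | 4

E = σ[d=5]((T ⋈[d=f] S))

σ filters on d, owned by the left side.
E' = (σ[d=5](T) ⋈[d=f] S)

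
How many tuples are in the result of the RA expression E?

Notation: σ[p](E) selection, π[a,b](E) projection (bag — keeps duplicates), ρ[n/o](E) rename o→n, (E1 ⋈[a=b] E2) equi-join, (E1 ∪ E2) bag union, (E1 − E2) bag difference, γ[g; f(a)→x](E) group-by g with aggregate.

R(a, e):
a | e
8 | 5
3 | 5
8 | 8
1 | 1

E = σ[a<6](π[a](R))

Stepwise |·|:
  R → 4
  π[a](R) → 4
  σ[a<6](π[a](R)) → 2

|E| = 2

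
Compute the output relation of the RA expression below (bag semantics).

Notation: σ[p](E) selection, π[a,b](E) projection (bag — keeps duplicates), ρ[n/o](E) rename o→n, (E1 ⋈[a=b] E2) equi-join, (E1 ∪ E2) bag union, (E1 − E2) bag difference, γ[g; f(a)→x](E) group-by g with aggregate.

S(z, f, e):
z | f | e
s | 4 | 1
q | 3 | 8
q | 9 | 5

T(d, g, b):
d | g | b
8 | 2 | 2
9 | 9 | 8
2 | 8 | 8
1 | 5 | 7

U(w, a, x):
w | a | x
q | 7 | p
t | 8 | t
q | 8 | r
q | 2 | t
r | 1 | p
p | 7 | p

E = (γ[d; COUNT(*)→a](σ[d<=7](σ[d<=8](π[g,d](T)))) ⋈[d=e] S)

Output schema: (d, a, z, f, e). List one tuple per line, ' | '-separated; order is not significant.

Row counts bottom-up:
  T → 4
  π[g,d](T) → 4
  σ[d<=8](π[g,d](T)) → 3
  σ[d<=7](σ[d<=8](π[g,d](T))) → 2
  γ[d; COUNT(*)→a](σ[d<=7](σ[d<=8](π[g,d](T)))) → 2
  S → 3
  (γ[d; COUNT(*)→a](σ[d<=7](σ[d<=8](π[g,d](T)))) ⋈[d=e] S) → 1

== RESULT ==
d | a | z | f | e
1 | 1 | s | 4 | 1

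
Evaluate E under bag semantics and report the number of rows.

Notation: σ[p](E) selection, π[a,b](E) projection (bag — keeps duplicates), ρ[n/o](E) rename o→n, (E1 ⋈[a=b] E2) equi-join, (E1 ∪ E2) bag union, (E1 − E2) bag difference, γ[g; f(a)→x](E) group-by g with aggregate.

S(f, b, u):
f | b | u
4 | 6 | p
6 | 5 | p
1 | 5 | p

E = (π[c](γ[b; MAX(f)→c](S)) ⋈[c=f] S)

Subexpression sizes:
  S → 3
  γ[b; MAX(f)→c](S) → 2
  π[c](γ[b; MAX(f)→c](S)) → 2
  S → 3
  (π[c](γ[b; MAX(f)→c](S)) ⋈[c=f] S) → 2

|E| = 2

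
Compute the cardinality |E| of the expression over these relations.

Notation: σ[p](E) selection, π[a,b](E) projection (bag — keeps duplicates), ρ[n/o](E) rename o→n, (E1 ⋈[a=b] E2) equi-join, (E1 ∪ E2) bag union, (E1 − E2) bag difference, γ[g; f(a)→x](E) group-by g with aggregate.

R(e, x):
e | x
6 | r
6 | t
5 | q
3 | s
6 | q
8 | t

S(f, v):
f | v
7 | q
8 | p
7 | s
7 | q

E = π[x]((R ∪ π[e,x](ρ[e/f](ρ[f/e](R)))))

Row counts bottom-up:
  R → 6
  R → 6
  ρ[f/e](R) → 6
  ρ[e/f](ρ[f/e](R)) → 6
  π[e,x](ρ[e/f](ρ[f/e](R))) → 6
  (R ∪ π[e,x](ρ[e/f](ρ[f/e](R)))) → 12
  π[x]((R ∪ π[e,x](ρ[e/f](ρ[f/e](R))))) → 12

|E| = 12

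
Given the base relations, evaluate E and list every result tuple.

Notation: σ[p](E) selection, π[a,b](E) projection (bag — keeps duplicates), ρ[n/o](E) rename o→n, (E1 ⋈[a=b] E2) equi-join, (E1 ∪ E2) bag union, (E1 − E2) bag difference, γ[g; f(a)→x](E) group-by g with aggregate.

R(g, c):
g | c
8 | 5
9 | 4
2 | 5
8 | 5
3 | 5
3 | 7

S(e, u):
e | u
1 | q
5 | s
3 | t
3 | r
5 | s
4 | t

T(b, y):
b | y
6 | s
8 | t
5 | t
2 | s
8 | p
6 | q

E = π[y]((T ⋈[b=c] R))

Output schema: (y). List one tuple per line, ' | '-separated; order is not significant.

Per-node cardinality:
  T → 6
  R → 6
  (T ⋈[b=c] R) → 4
  π[y]((T ⋈[b=c] R)) → 4

== RESULT ==
y
t
t
t
t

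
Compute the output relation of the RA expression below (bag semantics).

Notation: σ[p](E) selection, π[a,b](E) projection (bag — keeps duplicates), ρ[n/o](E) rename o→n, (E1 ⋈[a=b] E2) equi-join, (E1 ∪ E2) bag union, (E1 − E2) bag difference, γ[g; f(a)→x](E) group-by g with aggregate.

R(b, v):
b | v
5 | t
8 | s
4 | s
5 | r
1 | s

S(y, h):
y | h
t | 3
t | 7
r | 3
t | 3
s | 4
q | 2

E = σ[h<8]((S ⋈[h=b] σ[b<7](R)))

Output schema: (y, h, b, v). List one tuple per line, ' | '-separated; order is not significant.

Stepwise |·|:
  S → 6
  R → 5
  σ[b<7](R) → 4
  (S ⋈[h=b] σ[b<7](R)) → 1
  σ[h<8]((S ⋈[h=b] σ[b<7](R))) → 1

== RESULT ==
y | h | b | v
s | 4 | 4 | s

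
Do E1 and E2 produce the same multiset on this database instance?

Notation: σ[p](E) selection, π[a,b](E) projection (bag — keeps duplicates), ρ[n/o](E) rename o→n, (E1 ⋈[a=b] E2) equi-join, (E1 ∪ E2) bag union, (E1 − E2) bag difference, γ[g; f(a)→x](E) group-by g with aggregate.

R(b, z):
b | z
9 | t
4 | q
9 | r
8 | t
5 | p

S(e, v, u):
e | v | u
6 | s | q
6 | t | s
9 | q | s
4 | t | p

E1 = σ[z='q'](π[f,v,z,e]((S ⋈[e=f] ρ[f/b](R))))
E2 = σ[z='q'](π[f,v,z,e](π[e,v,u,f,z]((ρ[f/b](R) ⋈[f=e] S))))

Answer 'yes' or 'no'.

E1 per-node cardinality:
  S → 4
  R → 5
  ρ[f/b](R) → 5
  (S ⋈[e=f] ρ[f/b](R)) → 3
  π[f,v,z,e]((S ⋈[e=f] ρ[f/b](R))) → 3
  σ[z='q'](π[f,v,z,e]((S ⋈[e=f] ρ[f/b](R)))) → 1
E2 per-node cardinality:
  R → 5
  ρ[f/b](R) → 5
  S → 4
  (ρ[f/b](R) ⋈[f=e] S) → 3
  π[e,v,u,f,z]((ρ[f/b](R) ⋈[f=e] S)) → 3
  π[f,v,z,e](π[e,v,u,f,z]((ρ[f/b](R) ⋈[f=e] S))) → 3
  σ[z='q'](π[f,v,z,e](π[e,v,u,f,z]((ρ[f/b](R) ⋈[f=e] S)))) → 1

E1 and E2 produce the same multiset:
f | v | z | e
4 | t | q | 4

yes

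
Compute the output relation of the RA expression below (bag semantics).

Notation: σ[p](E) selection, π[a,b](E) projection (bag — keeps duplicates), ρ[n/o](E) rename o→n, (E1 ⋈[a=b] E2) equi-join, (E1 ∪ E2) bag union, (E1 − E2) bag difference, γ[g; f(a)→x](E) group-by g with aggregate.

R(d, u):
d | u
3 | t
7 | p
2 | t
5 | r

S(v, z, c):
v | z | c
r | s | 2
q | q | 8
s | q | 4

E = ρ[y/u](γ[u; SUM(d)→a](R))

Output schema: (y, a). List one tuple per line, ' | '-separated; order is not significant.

Row counts bottom-up:
  R → 4
  γ[u; SUM(d)→a](R) → 3
  ρ[y/u](γ[u; SUM(d)→a](R)) → 3

== RESULT ==
y | a
p | 7
r | 5
t | 5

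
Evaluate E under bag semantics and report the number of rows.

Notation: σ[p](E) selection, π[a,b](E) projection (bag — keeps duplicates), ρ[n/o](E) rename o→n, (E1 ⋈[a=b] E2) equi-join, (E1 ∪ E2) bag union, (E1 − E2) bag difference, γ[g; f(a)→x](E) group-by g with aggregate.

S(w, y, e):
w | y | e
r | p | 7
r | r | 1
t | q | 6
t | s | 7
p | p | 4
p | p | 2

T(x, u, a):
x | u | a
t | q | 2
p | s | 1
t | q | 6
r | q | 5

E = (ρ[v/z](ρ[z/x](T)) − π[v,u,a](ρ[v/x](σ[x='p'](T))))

Per-node cardinality:
  T → 4
  ρ[z/x](T) → 4
  ρ[v/z](ρ[z/x](T)) → 4
  T → 4
  σ[x='p'](T) → 1
  ρ[v/x](σ[x='p'](T)) → 1
  π[v,u,a](ρ[v/x](σ[x='p'](T))) → 1
  (ρ[v/z](ρ[z/x](T)) − π[v,u,a](ρ[v/x](σ[x='p'](T)))) → 3

|E| = 3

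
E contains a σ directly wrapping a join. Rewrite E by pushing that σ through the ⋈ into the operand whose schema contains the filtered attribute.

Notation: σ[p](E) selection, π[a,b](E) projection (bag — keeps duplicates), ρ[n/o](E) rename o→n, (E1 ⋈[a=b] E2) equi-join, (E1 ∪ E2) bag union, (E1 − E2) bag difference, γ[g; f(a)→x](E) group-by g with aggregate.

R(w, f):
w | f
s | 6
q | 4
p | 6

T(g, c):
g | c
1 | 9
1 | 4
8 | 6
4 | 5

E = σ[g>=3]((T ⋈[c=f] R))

σ filters on g, owned by the left side.
E' = (σ[g>=3](T) ⋈[c=f] R)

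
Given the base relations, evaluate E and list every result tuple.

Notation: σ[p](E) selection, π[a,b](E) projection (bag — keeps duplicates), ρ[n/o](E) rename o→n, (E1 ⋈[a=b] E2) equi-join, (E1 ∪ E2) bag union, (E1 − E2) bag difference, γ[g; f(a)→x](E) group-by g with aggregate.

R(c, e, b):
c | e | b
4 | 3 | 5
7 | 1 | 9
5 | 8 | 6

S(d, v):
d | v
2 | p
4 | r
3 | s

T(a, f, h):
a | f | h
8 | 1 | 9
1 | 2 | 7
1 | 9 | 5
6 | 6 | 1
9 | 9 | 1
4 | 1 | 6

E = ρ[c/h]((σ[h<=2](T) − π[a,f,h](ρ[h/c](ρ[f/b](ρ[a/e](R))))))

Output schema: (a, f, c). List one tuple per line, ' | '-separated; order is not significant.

Row counts bottom-up:
  T → 6
  σ[h<=2](T) → 2
  R → 3
  ρ[a/e](R) → 3
  ρ[f/b](ρ[a/e](R)) → 3
  ρ[h/c](ρ[f/b](ρ[a/e](R))) → 3
  π[a,f,h](ρ[h/c](ρ[f/b](ρ[a/e](R)))) → 3
  (σ[h<=2](T) − π[a,f,h](ρ[h/c](ρ[f/b](ρ[a/e](R))))) → 2
  ρ[c/h]((σ[h<=2](T) − π[a,f,h](ρ[h/c](ρ[f/b](ρ[a/e](R)))))) → 2

== RESULT ==
a | f | c
6 | 6 | 1
9 | 9 | 1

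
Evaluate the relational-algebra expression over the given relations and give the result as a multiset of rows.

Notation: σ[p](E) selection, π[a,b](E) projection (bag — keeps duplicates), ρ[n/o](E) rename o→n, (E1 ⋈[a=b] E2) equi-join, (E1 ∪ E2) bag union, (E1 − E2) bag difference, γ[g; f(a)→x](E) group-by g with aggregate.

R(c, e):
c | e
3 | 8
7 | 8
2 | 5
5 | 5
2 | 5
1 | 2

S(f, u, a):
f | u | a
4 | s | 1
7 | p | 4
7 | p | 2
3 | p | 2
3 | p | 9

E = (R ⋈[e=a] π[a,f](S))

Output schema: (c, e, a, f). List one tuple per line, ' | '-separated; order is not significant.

Stepwise |·|:
  R → 6
  S → 5
  π[a,f](S) → 5
  (R ⋈[e=a] π[a,f](S)) → 2

== RESULT ==
c | e | a | f
1 | 2 | 2 | 3
1 | 2 | 2 | 7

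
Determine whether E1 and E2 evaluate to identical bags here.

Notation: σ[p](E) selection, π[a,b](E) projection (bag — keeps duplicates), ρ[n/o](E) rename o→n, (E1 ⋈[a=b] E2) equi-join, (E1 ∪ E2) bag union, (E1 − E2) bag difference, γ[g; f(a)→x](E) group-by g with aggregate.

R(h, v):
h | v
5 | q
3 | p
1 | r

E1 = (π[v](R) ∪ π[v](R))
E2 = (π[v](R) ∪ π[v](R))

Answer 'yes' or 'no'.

E1 stepwise |·|:
  R → 3
  π[v](R) → 3
  R → 3
  π[v](R) → 3
  (π[v](R) ∪ π[v](R)) → 6
E2 stepwise |·|:
  R → 3
  π[v](R) → 3
  R → 3
  π[v](R) → 3
  (π[v](R) ∪ π[v](R)) → 6

E1 and E2 produce the same multiset:
v
p
p
q
q
r
r

yes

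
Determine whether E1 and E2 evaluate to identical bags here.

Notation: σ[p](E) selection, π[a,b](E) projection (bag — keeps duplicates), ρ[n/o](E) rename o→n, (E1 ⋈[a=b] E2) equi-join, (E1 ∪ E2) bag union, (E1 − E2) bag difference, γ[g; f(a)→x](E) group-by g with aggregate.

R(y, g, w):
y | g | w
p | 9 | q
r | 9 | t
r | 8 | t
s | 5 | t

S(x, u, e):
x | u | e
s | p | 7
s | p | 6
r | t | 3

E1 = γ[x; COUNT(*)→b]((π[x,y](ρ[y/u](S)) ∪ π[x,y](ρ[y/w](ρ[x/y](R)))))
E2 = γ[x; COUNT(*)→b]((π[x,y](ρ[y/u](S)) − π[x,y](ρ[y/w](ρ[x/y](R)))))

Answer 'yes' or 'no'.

E1 subexpression sizes:
  S → 3
  ρ[y/u](S) → 3
  π[x,y](ρ[y/u](S)) → 3
  R → 4
  ρ[x/y](R) → 4
  ρ[y/w](ρ[x/y](R)) → 4
  π[x,y](ρ[y/w](ρ[x/y](R))) → 4
  (π[x,y](ρ[y/u](S)) ∪ π[x,y](ρ[y/w](ρ[x/y](R)))) → 7
  γ[x; COUNT(*)→b]((π[x,y](ρ[y/u](S)) ∪ π[x,y](ρ[y/w](ρ[x/y](R))))) → 3
E2 subexpression sizes:
  S → 3
  ρ[y/u](S) → 3
  π[x,y](ρ[y/u](S)) → 3
  R → 4
  ρ[x/y](R) → 4
  ρ[y/w](ρ[x/y](R)) → 4
  π[x,y](ρ[y/w](ρ[x/y](R))) → 4
  (π[x,y](ρ[y/u](S)) − π[x,y](ρ[y/w](ρ[x/y](R)))) → 2
  γ[x; COUNT(*)→b]((π[x,y](ρ[y/u](S)) − π[x,y](ρ[y/w](ρ[x/y](R))))) → 1

E1 result:
x | b
p | 1
r | 3
s | 3
E2 result:
x | b
s | 2
Witness: ('r', 3) appears 1× in E1 but 0× in E2.

no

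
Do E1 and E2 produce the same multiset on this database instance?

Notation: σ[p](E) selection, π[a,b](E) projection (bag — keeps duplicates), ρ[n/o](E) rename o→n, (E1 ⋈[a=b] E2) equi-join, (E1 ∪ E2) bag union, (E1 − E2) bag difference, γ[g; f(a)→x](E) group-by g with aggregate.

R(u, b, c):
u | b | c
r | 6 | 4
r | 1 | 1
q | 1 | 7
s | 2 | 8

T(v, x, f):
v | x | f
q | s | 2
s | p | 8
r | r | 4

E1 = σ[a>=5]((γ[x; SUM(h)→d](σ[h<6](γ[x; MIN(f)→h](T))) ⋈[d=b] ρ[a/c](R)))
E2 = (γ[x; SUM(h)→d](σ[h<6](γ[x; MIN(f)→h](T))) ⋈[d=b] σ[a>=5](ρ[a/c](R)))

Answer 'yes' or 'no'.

E1 per-node cardinality:
  T → 3
  γ[x; MIN(f)→h](T) → 3
  σ[h<6](γ[x; MIN(f)→h](T)) → 2
  γ[x; SUM(h)→d](σ[h<6](γ[x; MIN(f)→h](T))) → 2
  R → 4
  ρ[a/c](R) → 4
  (γ[x; SUM(h)→d](σ[h<6](γ[x; MIN(f)→h](T))) ⋈[d=b] ρ[a/c](R)) → 1
  σ[a>=5]((γ[x; SUM(h)→d](σ[h<6](γ[x; MIN(f)→h](T))) ⋈[d=b] ρ[a/c](R))) → 1
E2 per-node cardinality:
  T → 3
  γ[x; MIN(f)→h](T) → 3
  σ[h<6](γ[x; MIN(f)→h](T)) → 2
  γ[x; SUM(h)→d](σ[h<6](γ[x; MIN(f)→h](T))) → 2
  R → 4
  ρ[a/c](R) → 4
  σ[a>=5](ρ[a/c](R)) → 2
  (γ[x; SUM(h)→d](σ[h<6](γ[x; MIN(f)→h](T))) ⋈[d=b] σ[a>=5](ρ[a/c](R))) → 1

E1 and E2 produce the same multiset:
x | d | u | b | a
s | 2 | s | 2 | 8

yes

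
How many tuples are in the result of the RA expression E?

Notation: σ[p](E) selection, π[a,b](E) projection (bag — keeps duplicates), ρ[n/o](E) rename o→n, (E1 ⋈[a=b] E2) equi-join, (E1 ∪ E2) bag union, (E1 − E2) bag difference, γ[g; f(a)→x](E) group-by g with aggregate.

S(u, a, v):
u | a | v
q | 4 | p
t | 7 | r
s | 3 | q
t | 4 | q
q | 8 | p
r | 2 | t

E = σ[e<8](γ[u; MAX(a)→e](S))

Row counts bottom-up:
  S → 6
  γ[u; MAX(a)→e](S) → 4
  σ[e<8](γ[u; MAX(a)→e](S)) → 3

|E| = 3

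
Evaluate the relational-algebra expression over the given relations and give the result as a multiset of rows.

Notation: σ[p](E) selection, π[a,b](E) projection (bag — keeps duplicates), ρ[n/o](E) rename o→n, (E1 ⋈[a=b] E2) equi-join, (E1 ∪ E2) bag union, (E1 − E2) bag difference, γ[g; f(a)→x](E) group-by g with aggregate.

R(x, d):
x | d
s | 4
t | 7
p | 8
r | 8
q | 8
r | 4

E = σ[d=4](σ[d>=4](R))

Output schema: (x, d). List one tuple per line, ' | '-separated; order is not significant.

Subexpression sizes:
  R → 6
  σ[d>=4](R) → 6
  σ[d=4](σ[d>=4](R)) → 2

== RESULT ==
x | d
r | 4
s | 4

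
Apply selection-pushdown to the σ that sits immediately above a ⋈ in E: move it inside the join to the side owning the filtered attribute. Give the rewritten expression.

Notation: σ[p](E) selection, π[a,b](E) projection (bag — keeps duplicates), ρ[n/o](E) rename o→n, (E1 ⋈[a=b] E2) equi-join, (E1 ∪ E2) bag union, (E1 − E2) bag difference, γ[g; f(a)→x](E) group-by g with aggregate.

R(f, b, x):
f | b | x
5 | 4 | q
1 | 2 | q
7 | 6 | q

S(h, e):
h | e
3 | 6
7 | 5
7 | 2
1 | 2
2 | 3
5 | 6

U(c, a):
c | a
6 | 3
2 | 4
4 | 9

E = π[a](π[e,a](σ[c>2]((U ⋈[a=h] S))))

σ filters on c, owned by the left side.
E' = π[a](π[e,a]((σ[c>2](U) ⋈[a=h] S)))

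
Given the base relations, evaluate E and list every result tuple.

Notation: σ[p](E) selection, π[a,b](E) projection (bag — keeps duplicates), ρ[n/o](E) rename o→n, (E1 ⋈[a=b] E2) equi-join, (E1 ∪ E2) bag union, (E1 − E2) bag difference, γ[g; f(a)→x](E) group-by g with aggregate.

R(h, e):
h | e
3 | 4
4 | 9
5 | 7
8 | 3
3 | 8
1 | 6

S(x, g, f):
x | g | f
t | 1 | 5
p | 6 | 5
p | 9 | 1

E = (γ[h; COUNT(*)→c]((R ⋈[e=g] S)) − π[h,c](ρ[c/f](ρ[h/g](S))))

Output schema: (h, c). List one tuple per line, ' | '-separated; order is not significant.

Stepwise |·|:
  R → 6
  S → 3
  (R ⋈[e=g] S) → 2
  γ[h; COUNT(*)→c]((R ⋈[e=g] S)) → 2
  S → 3
  ρ[h/g](S) → 3
  ρ[c/f](ρ[h/g](S)) → 3
  π[h,c](ρ[c/f](ρ[h/g](S))) → 3
  (γ[h; COUNT(*)→c]((R ⋈[e=g] S)) − π[h,c](ρ[c/f](ρ[h/g](S)))) → 2

== RESULT ==
h | c
1 | 1
4 | 1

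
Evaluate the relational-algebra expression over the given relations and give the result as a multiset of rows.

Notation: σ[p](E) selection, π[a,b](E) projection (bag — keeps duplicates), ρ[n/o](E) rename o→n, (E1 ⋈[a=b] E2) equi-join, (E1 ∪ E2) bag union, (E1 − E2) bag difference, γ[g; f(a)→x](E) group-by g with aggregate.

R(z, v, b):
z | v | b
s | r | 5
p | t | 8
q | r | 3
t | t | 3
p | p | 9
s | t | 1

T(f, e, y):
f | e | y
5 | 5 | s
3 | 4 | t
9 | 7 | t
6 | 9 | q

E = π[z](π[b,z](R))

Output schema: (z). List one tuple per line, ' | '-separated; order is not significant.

Stepwise |·|:
  R → 6
  π[b,z](R) → 6
  π[z](π[b,z](R)) → 6

== RESULT ==
z
p
p
q
s
s
t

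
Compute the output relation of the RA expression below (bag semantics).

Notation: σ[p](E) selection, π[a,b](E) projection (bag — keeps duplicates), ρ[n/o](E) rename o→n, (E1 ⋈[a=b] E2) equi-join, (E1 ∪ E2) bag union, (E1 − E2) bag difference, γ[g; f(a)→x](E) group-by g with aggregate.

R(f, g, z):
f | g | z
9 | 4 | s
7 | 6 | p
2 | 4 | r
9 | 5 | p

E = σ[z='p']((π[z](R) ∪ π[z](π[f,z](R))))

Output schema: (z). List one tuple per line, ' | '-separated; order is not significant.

Per-node cardinality:
  R → 4
  π[z](R) → 4
  R → 4
  π[f,z](R) → 4
  π[z](π[f,z](R)) → 4
  (π[z](R) ∪ π[z](π[f,z](R))) → 8
  σ[z='p']((π[z](R) ∪ π[z](π[f,z](R)))) → 4

== RESULT ==
z
p
p
p
p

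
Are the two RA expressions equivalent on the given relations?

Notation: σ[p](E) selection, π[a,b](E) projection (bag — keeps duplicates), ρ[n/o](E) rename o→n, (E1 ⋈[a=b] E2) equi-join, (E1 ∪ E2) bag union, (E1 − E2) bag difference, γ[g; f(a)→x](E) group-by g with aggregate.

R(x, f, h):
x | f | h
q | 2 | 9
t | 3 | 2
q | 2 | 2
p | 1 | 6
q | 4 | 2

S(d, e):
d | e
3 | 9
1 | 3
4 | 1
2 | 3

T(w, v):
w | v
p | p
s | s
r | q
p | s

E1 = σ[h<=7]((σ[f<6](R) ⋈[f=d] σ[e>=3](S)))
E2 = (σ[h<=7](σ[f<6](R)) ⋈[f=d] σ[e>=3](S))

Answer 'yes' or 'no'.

E1 subexpression sizes:
  R → 5
  σ[f<6](R) → 5
  S → 4
  σ[e>=3](S) → 3
  (σ[f<6](R) ⋈[f=d] σ[e>=3](S)) → 4
  σ[h<=7]((σ[f<6](R) ⋈[f=d] σ[e>=3](S))) → 3
E2 subexpression sizes:
  R → 5
  σ[f<6](R) → 5
  σ[h<=7](σ[f<6](R)) → 4
  S → 4
  σ[e>=3](S) → 3
  (σ[h<=7](σ[f<6](R)) ⋈[f=d] σ[e>=3](S)) → 3

E1 and E2 produce the same multiset:
x | f | h | d | e
p | 1 | 6 | 1 | 3
q | 2 | 2 | 2 | 3
t | 3 | 2 | 3 | 9

yes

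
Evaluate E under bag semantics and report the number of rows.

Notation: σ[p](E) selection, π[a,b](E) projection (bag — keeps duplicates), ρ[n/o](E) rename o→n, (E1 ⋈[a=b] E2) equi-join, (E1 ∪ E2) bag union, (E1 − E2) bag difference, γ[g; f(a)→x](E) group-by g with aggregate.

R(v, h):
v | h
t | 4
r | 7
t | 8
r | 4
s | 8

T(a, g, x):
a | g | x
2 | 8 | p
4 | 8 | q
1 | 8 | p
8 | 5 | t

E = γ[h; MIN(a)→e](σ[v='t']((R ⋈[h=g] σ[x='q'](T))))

Per-node cardinality:
  R → 5
  T → 4
  σ[x='q'](T) → 1
  (R ⋈[h=g] σ[x='q'](T)) → 2
  σ[v='t']((R ⋈[h=g] σ[x='q'](T))) → 1
  γ[h; MIN(a)→e](σ[v='t']((R ⋈[h=g] σ[x='q'](T)))) → 1

|E| = 1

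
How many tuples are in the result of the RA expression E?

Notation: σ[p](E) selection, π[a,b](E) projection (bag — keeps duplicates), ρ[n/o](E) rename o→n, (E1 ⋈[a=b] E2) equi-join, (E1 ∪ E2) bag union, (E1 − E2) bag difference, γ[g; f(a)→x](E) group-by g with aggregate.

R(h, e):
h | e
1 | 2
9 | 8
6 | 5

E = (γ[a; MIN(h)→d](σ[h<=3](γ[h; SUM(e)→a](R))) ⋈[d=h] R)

Subexpression sizes:
  R → 3
  γ[h; SUM(e)→a](R) → 3
  σ[h<=3](γ[h; SUM(e)→a](R)) → 1
  γ[a; MIN(h)→d](σ[h<=3](γ[h; SUM(e)→a](R))) → 1
  R → 3
  (γ[a; MIN(h)→d](σ[h<=3](γ[h; SUM(e)→a](R))) ⋈[d=h] R) → 1

|E| = 1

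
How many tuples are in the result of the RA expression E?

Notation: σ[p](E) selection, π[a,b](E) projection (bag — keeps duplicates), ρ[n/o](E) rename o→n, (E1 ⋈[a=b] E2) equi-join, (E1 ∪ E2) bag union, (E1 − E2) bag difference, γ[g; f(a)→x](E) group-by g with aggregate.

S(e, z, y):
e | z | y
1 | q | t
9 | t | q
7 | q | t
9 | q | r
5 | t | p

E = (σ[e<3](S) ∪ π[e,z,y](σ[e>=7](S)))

Per-node cardinality:
  S → 5
  σ[e<3](S) → 1
  S → 5
  σ[e>=7](S) → 3
  π[e,z,y](σ[e>=7](S)) → 3
  (σ[e<3](S) ∪ π[e,z,y](σ[e>=7](S))) → 4

|E| = 4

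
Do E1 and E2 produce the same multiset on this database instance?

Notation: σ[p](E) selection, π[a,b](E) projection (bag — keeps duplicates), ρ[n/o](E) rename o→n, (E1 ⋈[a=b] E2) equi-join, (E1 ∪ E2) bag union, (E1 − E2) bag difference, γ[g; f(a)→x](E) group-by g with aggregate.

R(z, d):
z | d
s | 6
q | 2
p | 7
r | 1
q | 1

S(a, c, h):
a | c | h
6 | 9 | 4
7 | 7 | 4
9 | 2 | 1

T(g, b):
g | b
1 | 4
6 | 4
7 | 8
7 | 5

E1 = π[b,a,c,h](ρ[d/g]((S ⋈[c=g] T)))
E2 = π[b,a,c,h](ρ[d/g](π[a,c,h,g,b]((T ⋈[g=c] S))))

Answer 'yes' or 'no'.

E1 stepwise |·|:
  S → 3
  T → 4
  (S ⋈[c=g] T) → 2
  ρ[d/g]((S ⋈[c=g] T)) → 2
  π[b,a,c,h](ρ[d/g]((S ⋈[c=g] T))) → 2
E2 stepwise |·|:
  T → 4
  S → 3
  (T ⋈[g=c] S) → 2
  π[a,c,h,g,b]((T ⋈[g=c] S)) → 2
  ρ[d/g](π[a,c,h,g,b]((T ⋈[g=c] S))) → 2
  π[b,a,c,h](ρ[d/g](π[a,c,h,g,b]((T ⋈[g=c] S)))) → 2

E1 and E2 produce the same multiset:
b | a | c | h
5 | 7 | 7 | 4
8 | 7 | 7 | 4

yes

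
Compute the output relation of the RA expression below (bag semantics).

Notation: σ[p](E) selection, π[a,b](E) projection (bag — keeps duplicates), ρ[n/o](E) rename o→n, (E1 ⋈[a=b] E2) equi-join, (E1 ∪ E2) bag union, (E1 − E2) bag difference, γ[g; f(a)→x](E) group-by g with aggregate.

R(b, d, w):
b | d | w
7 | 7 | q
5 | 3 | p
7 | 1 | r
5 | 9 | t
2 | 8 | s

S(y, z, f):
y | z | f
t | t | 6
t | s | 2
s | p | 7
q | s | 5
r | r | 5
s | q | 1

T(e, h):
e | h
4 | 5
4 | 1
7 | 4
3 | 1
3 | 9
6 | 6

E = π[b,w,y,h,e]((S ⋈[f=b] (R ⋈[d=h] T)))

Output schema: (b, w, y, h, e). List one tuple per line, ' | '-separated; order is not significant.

Subexpression sizes:
  S → 6
  R → 5
  T → 6
  (R ⋈[d=h] T) → 3
  (S ⋈[f=b] (R ⋈[d=h] T)) → 4
  π[b,w,y,h,e]((S ⋈[f=b] (R ⋈[d=h] T))) → 4

== RESULT ==
b | w | y | h | e
5 | t | q | 9 | 3
5 | t | r | 9 | 3
7 | r | s | 1 | 3
7 | r | s | 1 | 4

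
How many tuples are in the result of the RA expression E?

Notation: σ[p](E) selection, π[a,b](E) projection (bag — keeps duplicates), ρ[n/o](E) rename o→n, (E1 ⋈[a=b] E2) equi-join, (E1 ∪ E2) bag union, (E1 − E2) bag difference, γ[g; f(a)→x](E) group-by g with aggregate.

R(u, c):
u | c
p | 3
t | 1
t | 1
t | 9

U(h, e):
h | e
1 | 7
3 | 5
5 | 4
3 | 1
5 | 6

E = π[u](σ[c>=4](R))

Per-node cardinality:
  R → 4
  σ[c>=4](R) → 1
  π[u](σ[c>=4](R)) → 1

|E| = 1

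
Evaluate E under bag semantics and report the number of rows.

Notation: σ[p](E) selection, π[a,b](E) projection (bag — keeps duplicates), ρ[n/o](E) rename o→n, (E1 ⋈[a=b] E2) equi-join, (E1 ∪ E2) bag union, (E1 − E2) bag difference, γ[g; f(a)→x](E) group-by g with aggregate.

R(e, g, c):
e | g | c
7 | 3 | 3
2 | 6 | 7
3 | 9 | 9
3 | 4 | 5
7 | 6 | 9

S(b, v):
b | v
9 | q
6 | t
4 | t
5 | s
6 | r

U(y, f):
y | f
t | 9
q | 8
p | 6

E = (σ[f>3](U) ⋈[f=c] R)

Row counts bottom-up:
  U → 3
  σ[f>3](U) → 3
  R → 5
  (σ[f>3](U) ⋈[f=c] R) → 2

|E| = 2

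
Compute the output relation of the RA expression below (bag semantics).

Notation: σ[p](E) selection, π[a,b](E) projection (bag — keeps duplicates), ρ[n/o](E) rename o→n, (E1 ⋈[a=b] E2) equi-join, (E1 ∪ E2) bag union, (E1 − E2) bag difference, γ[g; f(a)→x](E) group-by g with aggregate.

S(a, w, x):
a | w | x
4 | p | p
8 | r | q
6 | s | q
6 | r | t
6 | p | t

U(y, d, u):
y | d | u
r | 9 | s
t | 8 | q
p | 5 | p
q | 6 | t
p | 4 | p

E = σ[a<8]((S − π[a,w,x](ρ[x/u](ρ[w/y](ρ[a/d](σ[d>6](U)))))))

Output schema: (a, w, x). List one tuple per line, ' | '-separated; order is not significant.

Row counts bottom-up:
  S → 5
  U → 5
  σ[d>6](U) → 2
  ρ[a/d](σ[d>6](U)) → 2
  ρ[w/y](ρ[a/d](σ[d>6](U))) → 2
  ρ[x/u](ρ[w/y](ρ[a/d](σ[d>6](U)))) → 2
  π[a,w,x](ρ[x/u](ρ[w/y](ρ[a/d](σ[d>6](U))))) → 2
  (S − π[a,w,x](ρ[x/u](ρ[w/y](ρ[a/d](σ[d>6](U)))))) → 5
  σ[a<8]((S − π[a,w,x](ρ[x/u](ρ[w/y](ρ[a/d](σ[d>6](U))))))) → 4

== RESULT ==
a | w | x
4 | p | p
6 | p | t
6 | r | t
6 | s | q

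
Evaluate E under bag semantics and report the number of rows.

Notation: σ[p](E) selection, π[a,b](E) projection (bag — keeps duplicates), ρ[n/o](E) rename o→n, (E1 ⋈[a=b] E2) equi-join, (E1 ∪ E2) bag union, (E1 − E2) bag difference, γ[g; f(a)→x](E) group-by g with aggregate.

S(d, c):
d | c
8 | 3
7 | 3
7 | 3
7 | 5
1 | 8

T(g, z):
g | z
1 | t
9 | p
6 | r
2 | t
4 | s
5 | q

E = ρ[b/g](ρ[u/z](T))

Per-node cardinality:
  T → 6
  ρ[u/z](T) → 6
  ρ[b/g](ρ[u/z](T)) → 6

|E| = 6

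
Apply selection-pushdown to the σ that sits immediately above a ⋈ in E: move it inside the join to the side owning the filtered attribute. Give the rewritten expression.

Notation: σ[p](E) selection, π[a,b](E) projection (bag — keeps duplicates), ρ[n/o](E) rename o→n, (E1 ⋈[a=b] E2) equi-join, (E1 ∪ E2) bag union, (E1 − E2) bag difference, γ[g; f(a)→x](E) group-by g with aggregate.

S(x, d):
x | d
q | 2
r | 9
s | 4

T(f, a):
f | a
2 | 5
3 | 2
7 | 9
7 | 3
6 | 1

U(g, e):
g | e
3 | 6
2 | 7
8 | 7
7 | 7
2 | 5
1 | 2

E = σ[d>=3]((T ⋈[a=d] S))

σ filters on d, owned by the right side.
E' = (T ⋈[a=d] σ[d>=3](S))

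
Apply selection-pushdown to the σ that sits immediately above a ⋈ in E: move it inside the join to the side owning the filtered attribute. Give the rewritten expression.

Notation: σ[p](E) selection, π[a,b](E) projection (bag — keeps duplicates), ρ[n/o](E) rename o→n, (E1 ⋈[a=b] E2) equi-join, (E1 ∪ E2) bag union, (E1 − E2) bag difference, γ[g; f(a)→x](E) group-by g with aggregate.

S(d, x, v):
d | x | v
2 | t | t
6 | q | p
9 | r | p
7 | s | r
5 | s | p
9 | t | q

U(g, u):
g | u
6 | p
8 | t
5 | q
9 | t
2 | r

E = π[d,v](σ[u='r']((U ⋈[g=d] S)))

σ filters on u, owned by the left side.
E' = π[d,v]((σ[u='r'](U) ⋈[g=d] S))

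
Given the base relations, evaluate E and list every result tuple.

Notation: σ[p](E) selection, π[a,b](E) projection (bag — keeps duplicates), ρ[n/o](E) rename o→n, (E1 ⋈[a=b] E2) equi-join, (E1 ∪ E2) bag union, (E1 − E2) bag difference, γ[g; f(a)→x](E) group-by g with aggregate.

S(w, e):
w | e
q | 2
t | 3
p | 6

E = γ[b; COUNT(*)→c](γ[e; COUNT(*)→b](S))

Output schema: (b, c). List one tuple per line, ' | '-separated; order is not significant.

Subexpression sizes:
  S → 3
  γ[e; COUNT(*)→b](S) → 3
  γ[b; COUNT(*)→c](γ[e; COUNT(*)→b](S)) → 1

== RESULT ==
b | c
1 | 3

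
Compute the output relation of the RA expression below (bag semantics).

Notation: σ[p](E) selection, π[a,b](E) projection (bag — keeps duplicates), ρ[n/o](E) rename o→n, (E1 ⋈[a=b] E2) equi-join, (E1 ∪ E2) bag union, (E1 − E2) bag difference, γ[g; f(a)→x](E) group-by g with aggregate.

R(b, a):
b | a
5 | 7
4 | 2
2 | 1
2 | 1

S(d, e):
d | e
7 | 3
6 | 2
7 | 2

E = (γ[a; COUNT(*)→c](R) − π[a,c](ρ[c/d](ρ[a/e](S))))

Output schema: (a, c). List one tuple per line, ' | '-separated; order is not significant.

Stepwise |·|:
  R → 4
  γ[a; COUNT(*)→c](R) → 3
  S → 3
  ρ[a/e](S) → 3
  ρ[c/d](ρ[a/e](S)) → 3
  π[a,c](ρ[c/d](ρ[a/e](S))) → 3
  (γ[a; COUNT(*)→c](R) − π[a,c](ρ[c/d](ρ[a/e](S)))) → 3

== RESULT ==
a | c
1 | 2
2 | 1
7 | 1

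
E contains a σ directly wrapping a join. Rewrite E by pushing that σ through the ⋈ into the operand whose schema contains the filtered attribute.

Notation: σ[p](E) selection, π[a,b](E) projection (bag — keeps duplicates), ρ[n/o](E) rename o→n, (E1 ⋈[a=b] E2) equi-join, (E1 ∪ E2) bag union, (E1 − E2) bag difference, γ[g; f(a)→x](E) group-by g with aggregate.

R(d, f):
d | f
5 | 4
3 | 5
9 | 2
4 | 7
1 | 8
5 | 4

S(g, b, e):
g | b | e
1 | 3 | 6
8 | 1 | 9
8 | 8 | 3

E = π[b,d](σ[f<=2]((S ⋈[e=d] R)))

σ filters on f, owned by the right side.
E' = π[b,d]((S ⋈[e=d] σ[f<=2](R)))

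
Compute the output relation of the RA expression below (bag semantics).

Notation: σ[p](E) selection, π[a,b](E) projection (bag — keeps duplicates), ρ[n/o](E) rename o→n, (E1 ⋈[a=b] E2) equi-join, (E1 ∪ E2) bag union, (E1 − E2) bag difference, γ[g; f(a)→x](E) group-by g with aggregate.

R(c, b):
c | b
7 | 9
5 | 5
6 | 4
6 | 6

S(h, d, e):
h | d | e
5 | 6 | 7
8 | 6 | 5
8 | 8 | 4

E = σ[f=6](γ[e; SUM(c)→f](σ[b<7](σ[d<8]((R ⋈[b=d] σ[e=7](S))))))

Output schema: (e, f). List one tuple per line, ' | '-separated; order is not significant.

Stepwise |·|:
  R → 4
  S → 3
  σ[e=7](S) → 1
  (R ⋈[b=d] σ[e=7](S)) → 1
  σ[d<8]((R ⋈[b=d] σ[e=7](S))) → 1
  σ[b<7](σ[d<8]((R ⋈[b=d] σ[e=7](S)))) → 1
  γ[e; SUM(c)→f](σ[b<7](σ[d<8]((R ⋈[b=d] σ[e=7](S))))) → 1
  σ[f=6](γ[e; SUM(c)→f](σ[b<7](σ[d<8]((R ⋈[b=d] σ[e=7](S)))))) → 1

== RESULT ==
e | f
7 | 6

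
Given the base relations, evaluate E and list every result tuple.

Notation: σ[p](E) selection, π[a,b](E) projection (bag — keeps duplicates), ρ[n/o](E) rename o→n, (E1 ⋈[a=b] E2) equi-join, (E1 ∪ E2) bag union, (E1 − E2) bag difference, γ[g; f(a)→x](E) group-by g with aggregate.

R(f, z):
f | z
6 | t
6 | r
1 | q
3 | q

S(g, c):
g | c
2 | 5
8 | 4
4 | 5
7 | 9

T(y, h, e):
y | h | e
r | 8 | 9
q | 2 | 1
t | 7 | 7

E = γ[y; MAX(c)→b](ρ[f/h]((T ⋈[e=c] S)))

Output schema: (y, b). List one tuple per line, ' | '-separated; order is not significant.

Stepwise |·|:
  T → 3
  S → 4
  (T ⋈[e=c] S) → 1
  ρ[f/h]((T ⋈[e=c] S)) → 1
  γ[y; MAX(c)→b](ρ[f/h]((T ⋈[e=c] S))) → 1

== RESULT ==
y | b
r | 9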